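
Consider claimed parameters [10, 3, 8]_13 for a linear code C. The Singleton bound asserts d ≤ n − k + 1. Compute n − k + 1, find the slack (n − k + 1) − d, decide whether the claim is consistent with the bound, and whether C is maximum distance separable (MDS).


Singleton RHS = n − k + 1 = 8, slack = 0, bound satisfied, MDS.

Singleton bound: d ≤ n − k + 1.
Here n = 10, k = 3, so n − k + 1 = 8.
Given d = 8, check d ≤ 8: YES.
Slack = (n − k + 1) − d = 0.
The code is MDS (slack = 0).
Description: the claimed parameters are [10, 3, 8]_13; such a code would be MDS (meets Singleton bound).


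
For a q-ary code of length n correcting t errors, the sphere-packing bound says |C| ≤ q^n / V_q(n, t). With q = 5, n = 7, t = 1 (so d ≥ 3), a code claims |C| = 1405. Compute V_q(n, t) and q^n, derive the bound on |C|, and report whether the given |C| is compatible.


V_q(n, t) = 29, q^n = 78125, Hamming bound = 2693, |C| = 1405 ≤ bound (satisfied).

Step 1: Compute V_q(n, t) = Σ_{j=0}^1 C(n, j) (q−1)^j.
  j = 0: C(7,0)·(4)^0 = 1·1 = 1.
  j = 1: C(7,1)·(4)^1 = 7·4 = 28.
  V_q(n, t) = 1 + 28 = 29.
Step 2: q^n = 5^7 = 78125.
Step 3: Hamming bound ⌊q^n / V_q(n,t)⌋ = ⌊78125/29⌋ = 2693.
Step 4: Compare |C| = 1405 to 2693: satisfied.
The claimed |C| lies below the Hamming bound.


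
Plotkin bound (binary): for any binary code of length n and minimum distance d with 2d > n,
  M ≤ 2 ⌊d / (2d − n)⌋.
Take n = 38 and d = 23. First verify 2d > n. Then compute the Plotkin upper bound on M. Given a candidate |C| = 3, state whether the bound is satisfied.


Plotkin bound M ≤ 4; given |C| = 3 ≤ bound (satisfied).

Check applicability: 2d = 46, n = 38.
2d − n = 8 > 0, so Plotkin applies.
Compute d/(2d−n) = 23/8 ≈ 2.8750.
⌊d/(2d−n)⌋ = 2.
Plotkin bound: M ≤ 2·2 = 4.
Given |C| = 3, check: satisfied.
This |C| is below the Plotkin bound.


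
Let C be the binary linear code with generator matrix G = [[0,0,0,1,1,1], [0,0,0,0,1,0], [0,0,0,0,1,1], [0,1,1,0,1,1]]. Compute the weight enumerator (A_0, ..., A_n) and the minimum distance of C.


Weight distribution: A_0 = 1, A_1 = 3, A_2 = 4, A_3 = 4, A_4 = 3, A_5 = 1. Minimum distance d = 1.

Enumerate all 2^4 = 16 messages m ∈ F_2^4.
For each, compute codeword c = mG in F_2^6, then tally its weight.
  m = 0000 → c = 000000, weight = 0.
  m = 1000 → c = 000111, weight = 3.
  m = 0100 → c = 000010, weight = 1.
  m = 1100 → c = 000101, weight = 2.
  m = 0010 → c = 000011, weight = 2.
  m = 1010 → c = 000100, weight = 1.
  m = 0110 → c = 000001, weight = 1.
  m = 1110 → c = 000110, weight = 2.
  m = 0001 → c = 011011, weight = 4.
  m = 1001 → c = 011100, weight = 3.
  m = 0101 → c = 011001, weight = 3.
  m = 1101 → c = 011110, weight = 4.
  m = 0011 → c = 011000, weight = 2.
  m = 1011 → c = 011111, weight = 5.
  m = 0111 → c = 011010, weight = 3.
  m = 1111 → c = 011101, weight = 4.
Tally weights:
  weight 0: 1 codewords.
  weight 1: 3 codewords.
  weight 2: 4 codewords.
  weight 3: 4 codewords.
  weight 4: 3 codewords.
  weight 5: 1 codewords.
Minimum distance d = smallest w > 0 with A_w > 0 = 1.
Sanity: Σ A_w = 16 = 2^4 = 16 ✓.


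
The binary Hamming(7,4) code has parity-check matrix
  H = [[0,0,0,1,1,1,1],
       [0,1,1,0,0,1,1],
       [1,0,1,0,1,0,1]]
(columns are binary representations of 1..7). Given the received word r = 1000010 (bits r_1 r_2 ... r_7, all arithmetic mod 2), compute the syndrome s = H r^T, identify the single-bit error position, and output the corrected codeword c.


s = (1, 1, 1)^T, error position = 7, corrected codeword c = 1000011

Compute s = H r^T mod 2 one row at a time:
  s_1 = 0 + 0 + 1 + 0 = 1 ≡ 1 (mod 2).
  s_2 = 0 + 0 + 1 + 0 = 1 ≡ 1 (mod 2).
  s_3 = 1 + 0 + 0 + 0 = 1 ≡ 1 (mod 2).
s = (1, 1, 1)^T — this equals column 7 of H (binary 111), so error is at position 7.
Correct: flip bit 7 of r = 1000010 to get c = 1000011.


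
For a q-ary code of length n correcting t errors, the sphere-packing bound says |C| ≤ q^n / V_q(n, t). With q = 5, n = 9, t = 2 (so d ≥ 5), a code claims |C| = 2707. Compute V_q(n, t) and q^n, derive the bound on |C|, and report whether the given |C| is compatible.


V_q(n, t) = 613, q^n = 1953125, Hamming bound = 3186, |C| = 2707 ≤ bound (satisfied).

Step 1: Compute V_q(n, t) = Σ_{j=0}^2 C(n, j) (q−1)^j.
  j = 0: C(9,0)·(4)^0 = 1·1 = 1.
  j = 1: C(9,1)·(4)^1 = 9·4 = 36.
  j = 2: C(9,2)·(4)^2 = 36·16 = 576.
  V_q(n, t) = 1 + 36 + 576 = 613.
Step 2: q^n = 5^9 = 1953125.
Step 3: Hamming bound ⌊q^n / V_q(n,t)⌋ = ⌊1953125/613⌋ = 3186.
Step 4: Compare |C| = 2707 to 3186: satisfied.
The claimed |C| lies below the Hamming bound.


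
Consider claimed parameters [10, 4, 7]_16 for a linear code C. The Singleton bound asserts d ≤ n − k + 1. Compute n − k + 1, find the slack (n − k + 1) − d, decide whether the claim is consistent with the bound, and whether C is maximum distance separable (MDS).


Singleton RHS = n − k + 1 = 7, slack = 0, bound satisfied, MDS.

Singleton bound: d ≤ n − k + 1.
Here n = 10, k = 4, so n − k + 1 = 7.
Given d = 7, check d ≤ 7: YES.
Slack = (n − k + 1) − d = 0.
The code is MDS (slack = 0).
Description: the claimed parameters are [10, 4, 7]_16; such a code would be MDS (meets Singleton bound).


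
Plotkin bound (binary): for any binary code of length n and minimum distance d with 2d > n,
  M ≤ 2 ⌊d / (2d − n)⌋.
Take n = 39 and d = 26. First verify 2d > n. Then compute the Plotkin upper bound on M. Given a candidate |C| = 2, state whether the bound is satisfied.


Plotkin bound M ≤ 4; given |C| = 2 ≤ bound (satisfied).

Check applicability: 2d = 52, n = 39.
2d − n = 13 > 0, so Plotkin applies.
Compute d/(2d−n) = 26/13 ≈ 2.0000.
⌊d/(2d−n)⌋ = 2.
Plotkin bound: M ≤ 2·2 = 4.
Given |C| = 2, check: satisfied.
This |C| is below the Plotkin bound.


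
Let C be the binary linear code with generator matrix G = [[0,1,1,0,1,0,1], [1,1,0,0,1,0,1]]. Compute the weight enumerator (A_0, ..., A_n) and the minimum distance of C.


Weight distribution: A_0 = 1, A_2 = 1, A_4 = 2. Minimum distance d = 2.

Enumerate all 2^2 = 4 messages m ∈ F_2^2.
For each, compute codeword c = mG in F_2^7, then tally its weight.
  m = 00 → c = 0000000, weight = 0.
  m = 10 → c = 0110101, weight = 4.
  m = 01 → c = 1100101, weight = 4.
  m = 11 → c = 1010000, weight = 2.
Tally weights:
  weight 0: 1 codewords.
  weight 2: 1 codewords.
  weight 4: 2 codewords.
Minimum distance d = smallest w > 0 with A_w > 0 = 2.
Sanity: Σ A_w = 4 = 2^2 = 4 ✓.


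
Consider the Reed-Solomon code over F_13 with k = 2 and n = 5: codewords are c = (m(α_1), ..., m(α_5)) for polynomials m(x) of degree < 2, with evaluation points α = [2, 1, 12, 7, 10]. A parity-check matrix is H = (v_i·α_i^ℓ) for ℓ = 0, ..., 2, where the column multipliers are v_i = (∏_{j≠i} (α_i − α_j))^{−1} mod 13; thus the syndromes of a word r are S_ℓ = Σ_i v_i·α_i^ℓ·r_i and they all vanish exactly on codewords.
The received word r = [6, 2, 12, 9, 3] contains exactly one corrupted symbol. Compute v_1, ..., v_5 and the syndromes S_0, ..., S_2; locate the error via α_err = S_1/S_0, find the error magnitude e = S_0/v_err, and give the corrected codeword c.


S = (8, 8, 8), error at position 2, error magnitude e = 7, c = [6, 8, 12, 9, 3].

Step 1: column multipliers v_i = (∏_{j≠i}(α_i − α_j))^{−1} mod 13.
  i = 1 (α = 2): (2−1)(2−12)(2−7)(2−10) = 1·(−10)·(−5)·(−8) = −400 ≡ 3, so v_1 = 3^{−1} = 9 (mod 13).
  i = 2 (α = 1): (1−2)(1−12)(1−7)(1−10) = (−1)·(−11)·(−6)·(−9) = 594 ≡ 9, so v_2 = 9^{−1} = 3 (mod 13).
  i = 3 (α = 12): (12−2)(12−1)(12−7)(12−10) = 10·11·5·2 = 1100 ≡ 8, so v_3 = 8^{−1} = 5 (mod 13).
  i = 4 (α = 7): (7−2)(7−1)(7−12)(7−10) = 5·6·(−5)·(−3) = 450 ≡ 8, so v_4 = 8^{−1} = 5 (mod 13).
  i = 5 (α = 10): (10−2)(10−1)(10−12)(10−7) = 8·9·(−2)·3 = −432 ≡ 10, so v_5 = 10^{−1} = 4 (mod 13).
  v = [9, 3, 5, 5, 4].
Step 2: syndromes of r = [6, 2, 12, 9, 3] (all sums mod 13).
  S_0 = Σ v_i r_i = 9·6 + 3·2 + 5·12 + 5·9 + 4·3 = 177 ≡ 8.
  S_1 = Σ v_i α_i r_i = 9·2·6 + 3·1·2 + 5·12·12 + 5·7·9 + 4·10·3 = 1269 ≡ 8.
  α_i^2 mod 13 = [4, 1, 1, 10, 9].
  S_2 = Σ v_i α_i^2 r_i = 9·4·6 + 3·1·2 + 5·1·12 + 5·10·9 + 4·9·3 = 840 ≡ 8.
  S = (8, 8, 8) ≠ 0, so r is not a codeword (an error is present).
Step 3: locate the error. For a single error e at position i, S_ℓ = v_i·e·α_i^ℓ, so α_err = S_1/S_0.
  S_0^{−1} = 8^{−1} = 5 (mod 13), so α_err = 8·5 = 40 ≡ 1 = α_2. Error position i = 2.
  Consistency check: S_2/S_1 = 8·5 = 40 ≡ 1 = α_err ✓ (single-error assumption holds).
Step 4: error magnitude e = S_0/v_2 = S_0·∏_{j≠2}(α_2 − α_j) = 8·9 = 72 ≡ 7 (mod 13).
Step 5: correct position 2: c_2 = r_2 − e = 2 − 7 ≡ 8 (mod 13). Hence c = [6, 8, 12, 9, 3].
  Check: interpolating c through the α_i gives m(x) = 10 + 11·x (degree < 2) with m(α_i) = c_i for every i, so c is indeed a codeword.


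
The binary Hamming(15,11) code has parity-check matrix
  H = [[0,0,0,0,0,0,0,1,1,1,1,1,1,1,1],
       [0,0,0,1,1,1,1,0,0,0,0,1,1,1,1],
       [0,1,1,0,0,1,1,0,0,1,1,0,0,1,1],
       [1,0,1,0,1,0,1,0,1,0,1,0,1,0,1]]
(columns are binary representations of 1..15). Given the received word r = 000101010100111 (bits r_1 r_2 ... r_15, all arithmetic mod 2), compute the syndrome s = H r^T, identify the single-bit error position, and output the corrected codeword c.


s = (1, 1, 0, 0)^T, error position = 12, corrected codeword c = 000101010101111

Compute s = H r^T mod 2 one row at a time:
  s_1 = 1 + 0 + 1 + 0 + 0 + 1 + 1 + 1 = 5 ≡ 1 (mod 2).
  s_2 = 1 + 0 + 1 + 0 + 0 + 1 + 1 + 1 = 5 ≡ 1 (mod 2).
  s_3 = 0 + 0 + 1 + 0 + 1 + 0 + 1 + 1 = 4 ≡ 0 (mod 2).
  s_4 = 0 + 0 + 0 + 0 + 0 + 0 + 1 + 1 = 2 ≡ 0 (mod 2).
s = (1, 1, 0, 0)^T — this equals column 12 of H (binary 1100), so error is at position 12.
Correct: flip bit 12 of r = 000101010100111 to get c = 000101010101111.


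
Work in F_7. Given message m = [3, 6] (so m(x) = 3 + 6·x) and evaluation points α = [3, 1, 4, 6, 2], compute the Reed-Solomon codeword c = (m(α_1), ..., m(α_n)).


c = [0, 2, 6, 4, 1]

Message polynomial: m(x) = 3 + 6·x (mod 7).
For each evaluation point α_i, compute m(α_i) mod 7:
  α_1 = 3: Horner steps 6 → 0, so m(3) = 0.
  α_2 = 1: Horner steps 6 → 2, so m(1) = 2.
  α_3 = 4: Horner steps 6 → 6, so m(4) = 6.
  α_4 = 6: Horner steps 6 → 4, so m(6) = 4.
  α_5 = 2: Horner steps 6 → 1, so m(2) = 1.
Codeword c = [0, 2, 6, 4, 1] ∈ F_7^5.


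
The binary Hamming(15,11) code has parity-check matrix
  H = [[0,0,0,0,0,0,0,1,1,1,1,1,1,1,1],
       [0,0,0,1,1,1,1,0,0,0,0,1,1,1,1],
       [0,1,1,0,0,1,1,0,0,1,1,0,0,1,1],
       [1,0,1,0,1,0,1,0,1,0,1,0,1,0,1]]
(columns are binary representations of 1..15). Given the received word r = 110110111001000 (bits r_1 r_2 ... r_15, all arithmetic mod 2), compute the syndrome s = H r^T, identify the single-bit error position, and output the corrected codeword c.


s = (1, 0, 0, 0)^T, error position = 8, corrected codeword c = 110110101001000

Compute s = H r^T mod 2 one row at a time:
  s_1 = 1 + 1 + 0 + 0 + 1 + 0 + 0 + 0 = 3 ≡ 1 (mod 2).
  s_2 = 1 + 1 + 0 + 1 + 1 + 0 + 0 + 0 = 4 ≡ 0 (mod 2).
  s_3 = 1 + 0 + 0 + 1 + 0 + 0 + 0 + 0 = 2 ≡ 0 (mod 2).
  s_4 = 1 + 0 + 1 + 1 + 1 + 0 + 0 + 0 = 4 ≡ 0 (mod 2).
s = (1, 0, 0, 0)^T — this equals column 8 of H (binary 1000), so error is at position 8.
Correct: flip bit 8 of r = 110110111001000 to get c = 110110101001000.


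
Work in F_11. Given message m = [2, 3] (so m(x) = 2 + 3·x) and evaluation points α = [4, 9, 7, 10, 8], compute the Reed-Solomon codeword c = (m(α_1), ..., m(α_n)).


c = [3, 7, 1, 10, 4]

Message polynomial: m(x) = 2 + 3·x (mod 11).
For each evaluation point α_i, compute m(α_i) mod 11:
  α_1 = 4: Horner steps 3 → 3, so m(4) = 3.
  α_2 = 9: Horner steps 3 → 7, so m(9) = 7.
  α_3 = 7: Horner steps 3 → 1, so m(7) = 1.
  α_4 = 10: Horner steps 3 → 10, so m(10) = 10.
  α_5 = 8: Horner steps 3 → 4, so m(8) = 4.
Codeword c = [3, 7, 1, 10, 4] ∈ F_11^5.


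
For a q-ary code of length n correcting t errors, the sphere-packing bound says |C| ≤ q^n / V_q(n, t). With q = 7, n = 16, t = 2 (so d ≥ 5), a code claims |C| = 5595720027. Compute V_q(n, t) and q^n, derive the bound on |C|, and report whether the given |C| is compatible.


V_q(n, t) = 4417, q^n = 33232930569601, Hamming bound = 7523869270, |C| = 5595720027 ≤ bound (satisfied).

Step 1: Compute V_q(n, t) = Σ_{j=0}^2 C(n, j) (q−1)^j.
  j = 0: C(16,0)·(6)^0 = 1·1 = 1.
  j = 1: C(16,1)·(6)^1 = 16·6 = 96.
  j = 2: C(16,2)·(6)^2 = 120·36 = 4320.
  V_q(n, t) = 1 + 96 + 4320 = 4417.
Step 2: q^n = 7^16 = 33232930569601.
Step 3: Hamming bound ⌊q^n / V_q(n,t)⌋ = ⌊33232930569601/4417⌋ = 7523869270.
Step 4: Compare |C| = 5595720027 to 7523869270: satisfied.
The claimed |C| lies below the Hamming bound.


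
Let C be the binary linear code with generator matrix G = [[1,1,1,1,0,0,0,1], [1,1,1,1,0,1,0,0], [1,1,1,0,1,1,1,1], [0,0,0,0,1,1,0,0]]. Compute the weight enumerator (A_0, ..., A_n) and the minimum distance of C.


Weight distribution: A_0 = 1, A_2 = 4, A_4 = 3, A_5 = 6, A_7 = 2. Minimum distance d = 2.

Enumerate all 2^4 = 16 messages m ∈ F_2^4.
For each, compute codeword c = mG in F_2^8, then tally its weight.
  m = 0000 → c = 00000000, weight = 0.
  m = 1000 → c = 11110001, weight = 5.
  m = 0100 → c = 11110100, weight = 5.
  m = 1100 → c = 00000101, weight = 2.
  m = 0010 → c = 11101111, weight = 7.
  m = 1010 → c = 00011110, weight = 4.
  m = 0110 → c = 00011011, weight = 4.
  m = 1110 → c = 11101010, weight = 5.
  m = 0001 → c = 00001100, weight = 2.
  m = 1001 → c = 11111101, weight = 7.
  m = 0101 → c = 11111000, weight = 5.
  m = 1101 → c = 00001001, weight = 2.
  m = 0011 → c = 11100011, weight = 5.
  m = 1011 → c = 00010010, weight = 2.
  m = 0111 → c = 00010111, weight = 4.
  m = 1111 → c = 11100110, weight = 5.
Tally weights:
  weight 0: 1 codewords.
  weight 2: 4 codewords.
  weight 4: 3 codewords.
  weight 5: 6 codewords.
  weight 7: 2 codewords.
Minimum distance d = smallest w > 0 with A_w > 0 = 2.
Sanity: Σ A_w = 16 = 2^4 = 16 ✓.


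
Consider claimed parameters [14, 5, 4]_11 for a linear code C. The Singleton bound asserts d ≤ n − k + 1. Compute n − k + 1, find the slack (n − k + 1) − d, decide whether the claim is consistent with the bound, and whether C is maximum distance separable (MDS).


Singleton RHS = n − k + 1 = 10, slack = 6, bound satisfied, not MDS.

Singleton bound: d ≤ n − k + 1.
Here n = 14, k = 5, so n − k + 1 = 10.
Given d = 4, check d ≤ 10: YES.
Slack = (n − k + 1) − d = 6.
The code is NOT MDS (slack = 6 > 0).
Description: the claimed parameters are [14, 5, 4]_11; such a code would be non-MDS.


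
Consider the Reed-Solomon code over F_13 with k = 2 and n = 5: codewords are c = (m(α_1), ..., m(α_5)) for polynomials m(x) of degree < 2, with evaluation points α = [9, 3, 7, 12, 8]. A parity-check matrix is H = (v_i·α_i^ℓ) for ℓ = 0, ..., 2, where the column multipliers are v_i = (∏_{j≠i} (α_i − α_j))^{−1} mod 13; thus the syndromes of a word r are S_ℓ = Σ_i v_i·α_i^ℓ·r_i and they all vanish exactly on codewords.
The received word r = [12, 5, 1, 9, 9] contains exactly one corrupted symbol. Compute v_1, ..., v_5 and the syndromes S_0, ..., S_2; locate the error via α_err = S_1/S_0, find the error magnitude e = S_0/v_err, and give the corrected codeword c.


S = (5, 1, 8), error at position 5, error magnitude e = 9, c = [12, 5, 1, 9, 0].

Step 1: column multipliers v_i = (∏_{j≠i}(α_i − α_j))^{−1} mod 13.
  i = 1 (α = 9): (9−3)(9−7)(9−12)(9−8) = 6·2·(−3)·1 = −36 ≡ 3, so v_1 = 3^{−1} = 9 (mod 13).
  i = 2 (α = 3): (3−9)(3−7)(3−12)(3−8) = (−6)·(−4)·(−9)·(−5) = 1080 ≡ 1, so v_2 = 1^{−1} = 1 (mod 13).
  i = 3 (α = 7): (7−9)(7−3)(7−12)(7−8) = (−2)·4·(−5)·(−1) = −40 ≡ 12, so v_3 = 12^{−1} = 12 (mod 13).
  i = 4 (α = 12): (12−9)(12−3)(12−7)(12−8) = 3·9·5·4 = 540 ≡ 7, so v_4 = 7^{−1} = 2 (mod 13).
  i = 5 (α = 8): (8−9)(8−3)(8−7)(8−12) = (−1)·5·1·(−4) = 20 ≡ 7, so v_5 = 7^{−1} = 2 (mod 13).
  v = [9, 1, 12, 2, 2].
Step 2: syndromes of r = [12, 5, 1, 9, 9] (all sums mod 13).
  S_0 = Σ v_i r_i = 9·12 + 1·5 + 12·1 + 2·9 + 2·9 = 161 ≡ 5.
  S_1 = Σ v_i α_i r_i = 9·9·12 + 1·3·5 + 12·7·1 + 2·12·9 + 2·8·9 = 1431 ≡ 1.
  α_i^2 mod 13 = [3, 9, 10, 1, 12].
  S_2 = Σ v_i α_i^2 r_i = 9·3·12 + 1·9·5 + 12·10·1 + 2·1·9 + 2·12·9 = 723 ≡ 8.
  S = (5, 1, 8) ≠ 0, so r is not a codeword (an error is present).
Step 3: locate the error. For a single error e at position i, S_ℓ = v_i·e·α_i^ℓ, so α_err = S_1/S_0.
  S_0^{−1} = 5^{−1} = 8 (mod 13), so α_err = 1·8 = 8 ≡ 8 = α_5. Error position i = 5.
  Consistency check: S_2/S_1 = 8·1 = 8 ≡ 8 = α_err ✓ (single-error assumption holds).
Step 4: error magnitude e = S_0/v_5 = S_0·∏_{j≠5}(α_5 − α_j) = 5·7 = 35 ≡ 9 (mod 13).
Step 5: correct position 5: c_5 = r_5 − e = 9 − 9 ≡ 0 (mod 13). Hence c = [12, 5, 1, 9, 0].
  Check: interpolating c through the α_i gives m(x) = 8 + 12·x (degree < 2) with m(α_i) = c_i for every i, so c is indeed a codeword.


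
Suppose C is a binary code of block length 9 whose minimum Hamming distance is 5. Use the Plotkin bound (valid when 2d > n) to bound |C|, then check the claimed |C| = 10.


Plotkin bound M ≤ 10; given |C| = 10 ≤ bound (satisfied).

Check applicability: 2d = 10, n = 9.
2d − n = 1 > 0, so Plotkin applies.
Compute d/(2d−n) = 5/1 ≈ 5.0000.
⌊d/(2d−n)⌋ = 5.
Plotkin bound: M ≤ 2·5 = 10.
Given |C| = 10, check: satisfied.
This |C| is at the Plotkin bound.


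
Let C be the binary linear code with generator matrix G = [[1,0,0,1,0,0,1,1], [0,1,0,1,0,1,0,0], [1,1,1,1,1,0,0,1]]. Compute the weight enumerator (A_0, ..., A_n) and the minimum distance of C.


Weight distribution: A_0 = 1, A_3 = 1, A_4 = 2, A_5 = 3, A_6 = 1. Minimum distance d = 3.

Enumerate all 2^3 = 8 messages m ∈ F_2^3.
For each, compute codeword c = mG in F_2^8, then tally its weight.
  m = 000 → c = 00000000, weight = 0.
  m = 100 → c = 10010011, weight = 4.
  m = 010 → c = 01010100, weight = 3.
  m = 110 → c = 11000111, weight = 5.
  m = 001 → c = 11111001, weight = 6.
  m = 101 → c = 01101010, weight = 4.
  m = 011 → c = 10101101, weight = 5.
  m = 111 → c = 00111110, weight = 5.
Tally weights:
  weight 0: 1 codewords.
  weight 3: 1 codewords.
  weight 4: 2 codewords.
  weight 5: 3 codewords.
  weight 6: 1 codewords.
Minimum distance d = smallest w > 0 with A_w > 0 = 3.
Sanity: Σ A_w = 8 = 2^3 = 8 ✓.


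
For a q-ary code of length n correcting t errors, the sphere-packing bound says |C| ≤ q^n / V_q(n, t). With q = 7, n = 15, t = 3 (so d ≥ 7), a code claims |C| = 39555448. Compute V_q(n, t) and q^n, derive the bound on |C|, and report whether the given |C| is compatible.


V_q(n, t) = 102151, q^n = 4747561509943, Hamming bound = 46475918, |C| = 39555448 ≤ bound (satisfied).

Step 1: Compute V_q(n, t) = Σ_{j=0}^3 C(n, j) (q−1)^j.
  j = 0: C(15,0)·(6)^0 = 1·1 = 1.
  j = 1: C(15,1)·(6)^1 = 15·6 = 90.
  j = 2: C(15,2)·(6)^2 = 105·36 = 3780.
  j = 3: C(15,3)·(6)^3 = 455·216 = 98280.
  V_q(n, t) = 1 + 90 + 3780 + 98280 = 102151.
Step 2: q^n = 7^15 = 4747561509943.
Step 3: Hamming bound ⌊q^n / V_q(n,t)⌋ = ⌊4747561509943/102151⌋ = 46475918.
Step 4: Compare |C| = 39555448 to 46475918: satisfied.
The claimed |C| lies below the Hamming bound.


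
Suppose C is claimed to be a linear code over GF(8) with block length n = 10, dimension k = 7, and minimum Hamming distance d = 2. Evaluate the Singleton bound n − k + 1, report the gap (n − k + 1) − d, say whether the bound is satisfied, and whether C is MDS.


Singleton RHS = n − k + 1 = 4, slack = 2, bound satisfied, not MDS.

Singleton bound: d ≤ n − k + 1.
Here n = 10, k = 7, so n − k + 1 = 4.
Given d = 2, check d ≤ 4: YES.
Slack = (n − k + 1) − d = 2.
The code is NOT MDS (slack = 2 > 0).
Description: the claimed parameters are [10, 7, 2]_8; such a code would be non-MDS.


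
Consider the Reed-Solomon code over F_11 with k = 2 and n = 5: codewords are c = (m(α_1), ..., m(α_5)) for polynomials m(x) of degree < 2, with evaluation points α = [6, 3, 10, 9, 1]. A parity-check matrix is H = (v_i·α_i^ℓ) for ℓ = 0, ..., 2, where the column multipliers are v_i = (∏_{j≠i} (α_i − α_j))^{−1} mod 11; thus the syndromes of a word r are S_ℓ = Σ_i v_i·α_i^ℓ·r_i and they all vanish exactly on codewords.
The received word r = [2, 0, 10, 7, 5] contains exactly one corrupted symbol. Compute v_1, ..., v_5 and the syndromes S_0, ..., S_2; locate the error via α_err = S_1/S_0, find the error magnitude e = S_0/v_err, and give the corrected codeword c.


S = (1, 6, 3), error at position 1, error magnitude e = 4, c = [9, 0, 10, 7, 5].

Step 1: column multipliers v_i = (∏_{j≠i}(α_i − α_j))^{−1} mod 11.
  i = 1 (α = 6): (6−3)(6−10)(6−9)(6−1) = 3·(−4)·(−3)·5 = 180 ≡ 4, so v_1 = 4^{−1} = 3 (mod 11).
  i = 2 (α = 3): (3−6)(3−10)(3−9)(3−1) = (−3)·(−7)·(−6)·2 = −252 ≡ 1, so v_2 = 1^{−1} = 1 (mod 11).
  i = 3 (α = 10): (10−6)(10−3)(10−9)(10−1) = 4·7·1·9 = 252 ≡ 10, so v_3 = 10^{−1} = 10 (mod 11).
  i = 4 (α = 9): (9−6)(9−3)(9−10)(9−1) = 3·6·(−1)·8 = −144 ≡ 10, so v_4 = 10^{−1} = 10 (mod 11).
  i = 5 (α = 1): (1−6)(1−3)(1−10)(1−9) = (−5)·(−2)·(−9)·(−8) = 720 ≡ 5, so v_5 = 5^{−1} = 9 (mod 11).
  v = [3, 1, 10, 10, 9].
Step 2: syndromes of r = [2, 0, 10, 7, 5] (all sums mod 11).
  S_0 = Σ v_i r_i = 3·2 + 1·0 + 10·10 + 10·7 + 9·5 = 221 ≡ 1.
  S_1 = Σ v_i α_i r_i = 3·6·2 + 1·3·0 + 10·10·10 + 10·9·7 + 9·1·5 = 1711 ≡ 6.
  α_i^2 mod 11 = [3, 9, 1, 4, 1].
  S_2 = Σ v_i α_i^2 r_i = 3·3·2 + 1·9·0 + 10·1·10 + 10·4·7 + 9·1·5 = 443 ≡ 3.
  S = (1, 6, 3) ≠ 0, so r is not a codeword (an error is present).
Step 3: locate the error. For a single error e at position i, S_ℓ = v_i·e·α_i^ℓ, so α_err = S_1/S_0.
  S_0^{−1} = 1^{−1} = 1 (mod 11), so α_err = 6·1 = 6 ≡ 6 = α_1. Error position i = 1.
  Consistency check: S_2/S_1 = 3·2 = 6 ≡ 6 = α_err ✓ (single-error assumption holds).
Step 4: error magnitude e = S_0/v_1 = S_0·∏_{j≠1}(α_1 − α_j) = 1·4 = 4 ≡ 4 (mod 11).
Step 5: correct position 1: c_1 = r_1 − e = 2 − 4 ≡ 9 (mod 11). Hence c = [9, 0, 10, 7, 5].
  Check: interpolating c through the α_i gives m(x) = 2 + 3·x (degree < 2) with m(α_i) = c_i for every i, so c is indeed a codeword.


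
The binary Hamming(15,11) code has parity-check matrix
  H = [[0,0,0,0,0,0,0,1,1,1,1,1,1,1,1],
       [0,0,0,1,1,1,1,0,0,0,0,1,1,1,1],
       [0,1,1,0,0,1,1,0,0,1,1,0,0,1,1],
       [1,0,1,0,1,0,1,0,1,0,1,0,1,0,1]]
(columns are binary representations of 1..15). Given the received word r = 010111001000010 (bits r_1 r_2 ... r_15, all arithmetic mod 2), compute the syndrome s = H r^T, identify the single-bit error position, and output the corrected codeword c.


s = (0, 0, 1, 0)^T, error position = 2, corrected codeword c = 000111001000010

Compute s = H r^T mod 2 one row at a time:
  s_1 = 0 + 1 + 0 + 0 + 0 + 0 + 1 + 0 = 2 ≡ 0 (mod 2).
  s_2 = 1 + 1 + 1 + 0 + 0 + 0 + 1 + 0 = 4 ≡ 0 (mod 2).
  s_3 = 1 + 0 + 1 + 0 + 0 + 0 + 1 + 0 = 3 ≡ 1 (mod 2).
  s_4 = 0 + 0 + 1 + 0 + 1 + 0 + 0 + 0 = 2 ≡ 0 (mod 2).
s = (0, 0, 1, 0)^T — this equals column 2 of H (binary 0010), so error is at position 2.
Correct: flip bit 2 of r = 010111001000010 to get c = 000111001000010.


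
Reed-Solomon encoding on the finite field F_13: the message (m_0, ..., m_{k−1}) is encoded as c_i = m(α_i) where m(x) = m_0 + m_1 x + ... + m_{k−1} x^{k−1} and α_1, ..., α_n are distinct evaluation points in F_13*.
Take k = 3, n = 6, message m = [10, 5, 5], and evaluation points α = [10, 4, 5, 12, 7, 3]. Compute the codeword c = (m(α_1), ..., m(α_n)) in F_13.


c = [1, 6, 4, 10, 4, 5]

Message polynomial: m(x) = 10 + 5·x + 5·x^2 (mod 13).
For each evaluation point α_i, compute m(α_i) mod 13:
  α_1 = 10: Horner steps 5 → 3 → 1, so m(10) = 1.
  α_2 = 4: Horner steps 5 → 12 → 6, so m(4) = 6.
  α_3 = 5: Horner steps 5 → 4 → 4, so m(5) = 4.
  α_4 = 12: Horner steps 5 → 0 → 10, so m(12) = 10.
  α_5 = 7: Horner steps 5 → 1 → 4, so m(7) = 4.
  α_6 = 3: Horner steps 5 → 7 → 5, so m(3) = 5.
Codeword c = [1, 6, 4, 10, 4, 5] ∈ F_13^6.


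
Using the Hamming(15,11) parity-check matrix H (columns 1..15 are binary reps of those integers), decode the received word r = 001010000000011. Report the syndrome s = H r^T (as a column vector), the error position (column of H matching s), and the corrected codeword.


s = (0, 1, 1, 1)^T, error position = 7, corrected codeword c = 001010100000011

Compute s = H r^T mod 2 one row at a time:
  s_1 = 0 + 0 + 0 + 0 + 0 + 0 + 1 + 1 = 2 ≡ 0 (mod 2).
  s_2 = 0 + 1 + 0 + 0 + 0 + 0 + 1 + 1 = 3 ≡ 1 (mod 2).
  s_3 = 0 + 1 + 0 + 0 + 0 + 0 + 1 + 1 = 3 ≡ 1 (mod 2).
  s_4 = 0 + 1 + 1 + 0 + 0 + 0 + 0 + 1 = 3 ≡ 1 (mod 2).
s = (0, 1, 1, 1)^T — this equals column 7 of H (binary 0111), so error is at position 7.
Correct: flip bit 7 of r = 001010000000011 to get c = 001010100000011.


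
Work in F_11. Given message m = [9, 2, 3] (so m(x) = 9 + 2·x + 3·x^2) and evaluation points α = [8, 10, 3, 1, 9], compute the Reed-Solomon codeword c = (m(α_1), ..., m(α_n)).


c = [8, 10, 9, 3, 6]

Message polynomial: m(x) = 9 + 2·x + 3·x^2 (mod 11).
For each evaluation point α_i, compute m(α_i) mod 11:
  α_1 = 8: Horner steps 3 → 4 → 8, so m(8) = 8.
  α_2 = 10: Horner steps 3 → 10 → 10, so m(10) = 10.
  α_3 = 3: Horner steps 3 → 0 → 9, so m(3) = 9.
  α_4 = 1: Horner steps 3 → 5 → 3, so m(1) = 3.
  α_5 = 9: Horner steps 3 → 7 → 6, so m(9) = 6.
Codeword c = [8, 10, 9, 3, 6] ∈ F_11^5.


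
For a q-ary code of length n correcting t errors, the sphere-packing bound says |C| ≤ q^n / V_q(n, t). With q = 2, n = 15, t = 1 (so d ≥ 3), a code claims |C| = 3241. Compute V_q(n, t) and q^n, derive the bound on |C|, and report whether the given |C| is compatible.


V_q(n, t) = 16, q^n = 32768, Hamming bound = 2048, |C| = 3241 > bound (violated).

Step 1: Compute V_q(n, t) = Σ_{j=0}^1 C(n, j) (q−1)^j.
  j = 0: C(15,0)·(1)^0 = 1·1 = 1.
  j = 1: C(15,1)·(1)^1 = 15·1 = 15.
  V_q(n, t) = 1 + 15 = 16.
Step 2: q^n = 2^15 = 32768.
Step 3: Hamming bound ⌊q^n / V_q(n,t)⌋ = ⌊32768/16⌋ = 2048.
Step 4: Compare |C| = 3241 to 2048: violated.
The claimed |C| lies above the Hamming bound, so no 2-ary code of length 15 with d ≥ 3 can have 3241 codewords.


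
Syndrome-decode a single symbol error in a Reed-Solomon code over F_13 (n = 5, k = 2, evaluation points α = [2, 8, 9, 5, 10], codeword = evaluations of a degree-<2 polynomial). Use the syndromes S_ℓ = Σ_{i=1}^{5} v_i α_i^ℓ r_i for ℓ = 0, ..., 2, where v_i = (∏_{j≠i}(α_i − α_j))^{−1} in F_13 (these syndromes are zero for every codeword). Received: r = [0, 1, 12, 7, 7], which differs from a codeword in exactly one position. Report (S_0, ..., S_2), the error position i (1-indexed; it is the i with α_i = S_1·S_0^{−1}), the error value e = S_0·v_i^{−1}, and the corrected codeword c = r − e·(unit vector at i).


S = (5, 11, 6), error at position 5, error magnitude e = 10, c = [0, 1, 12, 7, 10].

Step 1: column multipliers v_i = (∏_{j≠i}(α_i − α_j))^{−1} mod 13.
  i = 1 (α = 2): (2−8)(2−9)(2−5)(2−10) = (−6)·(−7)·(−3)·(−8) = 1008 ≡ 7, so v_1 = 7^{−1} = 2 (mod 13).
  i = 2 (α = 8): (8−2)(8−9)(8−5)(8−10) = 6·(−1)·3·(−2) = 36 ≡ 10, so v_2 = 10^{−1} = 4 (mod 13).
  i = 3 (α = 9): (9−2)(9−8)(9−5)(9−10) = 7·1·4·(−1) = −28 ≡ 11, so v_3 = 11^{−1} = 6 (mod 13).
  i = 4 (α = 5): (5−2)(5−8)(5−9)(5−10) = 3·(−3)·(−4)·(−5) = −180 ≡ 2, so v_4 = 2^{−1} = 7 (mod 13).
  i = 5 (α = 10): (10−2)(10−8)(10−9)(10−5) = 8·2·1·5 = 80 ≡ 2, so v_5 = 2^{−1} = 7 (mod 13).
  v = [2, 4, 6, 7, 7].
Step 2: syndromes of r = [0, 1, 12, 7, 7] (all sums mod 13).
  S_0 = Σ v_i r_i = 2·0 + 4·1 + 6·12 + 7·7 + 7·7 = 174 ≡ 5.
  S_1 = Σ v_i α_i r_i = 2·2·0 + 4·8·1 + 6·9·12 + 7·5·7 + 7·10·7 = 1415 ≡ 11.
  α_i^2 mod 13 = [4, 12, 3, 12, 9].
  S_2 = Σ v_i α_i^2 r_i = 2·4·0 + 4·12·1 + 6·3·12 + 7·12·7 + 7·9·7 = 1293 ≡ 6.
  S = (5, 11, 6) ≠ 0, so r is not a codeword (an error is present).
Step 3: locate the error. For a single error e at position i, S_ℓ = v_i·e·α_i^ℓ, so α_err = S_1/S_0.
  S_0^{−1} = 5^{−1} = 8 (mod 13), so α_err = 11·8 = 88 ≡ 10 = α_5. Error position i = 5.
  Consistency check: S_2/S_1 = 6·6 = 36 ≡ 10 = α_err ✓ (single-error assumption holds).
Step 4: error magnitude e = S_0/v_5 = S_0·∏_{j≠5}(α_5 − α_j) = 5·2 = 10 ≡ 10 (mod 13).
Step 5: correct position 5: c_5 = r_5 − e = 7 − 10 ≡ 10 (mod 13). Hence c = [0, 1, 12, 7, 10].
  Check: interpolating c through the α_i gives m(x) = 4 + 11·x (degree < 2) with m(α_i) = c_i for every i, so c is indeed a codeword.


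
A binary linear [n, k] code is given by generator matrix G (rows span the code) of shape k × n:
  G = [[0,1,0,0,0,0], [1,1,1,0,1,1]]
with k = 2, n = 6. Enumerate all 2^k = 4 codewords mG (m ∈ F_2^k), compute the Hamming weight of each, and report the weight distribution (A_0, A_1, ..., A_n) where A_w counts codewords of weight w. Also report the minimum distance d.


Weight distribution: A_0 = 1, A_1 = 1, A_4 = 1, A_5 = 1. Minimum distance d = 1.

Enumerate all 2^2 = 4 messages m ∈ F_2^2.
For each, compute codeword c = mG in F_2^6, then tally its weight.
  m = 00 → c = 000000, weight = 0.
  m = 10 → c = 010000, weight = 1.
  m = 01 → c = 111011, weight = 5.
  m = 11 → c = 101011, weight = 4.
Tally weights:
  weight 0: 1 codewords.
  weight 1: 1 codewords.
  weight 4: 1 codewords.
  weight 5: 1 codewords.
Minimum distance d = smallest w > 0 with A_w > 0 = 1.
Sanity: Σ A_w = 4 = 2^2 = 4 ✓.


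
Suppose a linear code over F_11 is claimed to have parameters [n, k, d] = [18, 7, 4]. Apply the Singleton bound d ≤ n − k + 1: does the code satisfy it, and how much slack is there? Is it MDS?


Singleton RHS = n − k + 1 = 12, slack = 8, bound satisfied, not MDS.

Singleton bound: d ≤ n − k + 1.
Here n = 18, k = 7, so n − k + 1 = 12.
Given d = 4, check d ≤ 12: YES.
Slack = (n − k + 1) − d = 8.
The code is NOT MDS (slack = 8 > 0).
Description: the claimed parameters are [18, 7, 4]_11; such a code would be non-MDS.


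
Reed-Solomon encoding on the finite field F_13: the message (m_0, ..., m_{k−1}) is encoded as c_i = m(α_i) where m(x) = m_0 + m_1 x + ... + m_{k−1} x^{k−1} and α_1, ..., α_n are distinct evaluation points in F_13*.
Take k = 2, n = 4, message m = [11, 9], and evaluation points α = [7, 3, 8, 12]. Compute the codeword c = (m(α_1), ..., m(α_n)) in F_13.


c = [9, 12, 5, 2]

Message polynomial: m(x) = 11 + 9·x (mod 13).
For each evaluation point α_i, compute m(α_i) mod 13:
  α_1 = 7: Horner steps 9 → 9, so m(7) = 9.
  α_2 = 3: Horner steps 9 → 12, so m(3) = 12.
  α_3 = 8: Horner steps 9 → 5, so m(8) = 5.
  α_4 = 12: Horner steps 9 → 2, so m(12) = 2.
Codeword c = [9, 12, 5, 2] ∈ F_13^4.


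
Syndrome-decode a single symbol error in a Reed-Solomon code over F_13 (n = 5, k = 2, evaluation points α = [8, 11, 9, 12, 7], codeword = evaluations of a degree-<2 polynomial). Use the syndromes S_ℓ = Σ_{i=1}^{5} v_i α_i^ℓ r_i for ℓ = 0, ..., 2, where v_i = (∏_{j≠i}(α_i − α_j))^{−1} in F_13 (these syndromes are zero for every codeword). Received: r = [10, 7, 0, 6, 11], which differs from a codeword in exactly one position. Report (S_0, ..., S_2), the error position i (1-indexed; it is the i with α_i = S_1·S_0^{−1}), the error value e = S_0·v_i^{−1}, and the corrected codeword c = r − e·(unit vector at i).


S = (9, 3, 1), error at position 3, error magnitude e = 4, c = [10, 7, 9, 6, 11].

Step 1: column multipliers v_i = (∏_{j≠i}(α_i − α_j))^{−1} mod 13.
  i = 1 (α = 8): (8−11)(8−9)(8−12)(8−7) = (−3)·(−1)·(−4)·1 = −12 ≡ 1, so v_1 = 1^{−1} = 1 (mod 13).
  i = 2 (α = 11): (11−8)(11−9)(11−12)(11−7) = 3·2·(−1)·4 = −24 ≡ 2, so v_2 = 2^{−1} = 7 (mod 13).
  i = 3 (α = 9): (9−8)(9−11)(9−12)(9−7) = 1·(−2)·(−3)·2 = 12 ≡ 12, so v_3 = 12^{−1} = 12 (mod 13).
  i = 4 (α = 12): (12−8)(12−11)(12−9)(12−7) = 4·1·3·5 = 60 ≡ 8, so v_4 = 8^{−1} = 5 (mod 13).
  i = 5 (α = 7): (7−8)(7−11)(7−9)(7−12) = (−1)·(−4)·(−2)·(−5) = 40 ≡ 1, so v_5 = 1^{−1} = 1 (mod 13).
  v = [1, 7, 12, 5, 1].
Step 2: syndromes of r = [10, 7, 0, 6, 11] (all sums mod 13).
  S_0 = Σ v_i r_i = 1·10 + 7·7 + 12·0 + 5·6 + 1·11 = 100 ≡ 9.
  S_1 = Σ v_i α_i r_i = 1·8·10 + 7·11·7 + 12·9·0 + 5·12·6 + 1·7·11 = 1056 ≡ 3.
  α_i^2 mod 13 = [12, 4, 3, 1, 10].
  S_2 = Σ v_i α_i^2 r_i = 1·12·10 + 7·4·7 + 12·3·0 + 5·1·6 + 1·10·11 = 456 ≡ 1.
  S = (9, 3, 1) ≠ 0, so r is not a codeword (an error is present).
Step 3: locate the error. For a single error e at position i, S_ℓ = v_i·e·α_i^ℓ, so α_err = S_1/S_0.
  S_0^{−1} = 9^{−1} = 3 (mod 13), so α_err = 3·3 = 9 ≡ 9 = α_3. Error position i = 3.
  Consistency check: S_2/S_1 = 1·9 = 9 ≡ 9 = α_err ✓ (single-error assumption holds).
Step 4: error magnitude e = S_0/v_3 = S_0·∏_{j≠3}(α_3 − α_j) = 9·12 = 108 ≡ 4 (mod 13).
Step 5: correct position 3: c_3 = r_3 − e = 0 − 4 ≡ 9 (mod 13). Hence c = [10, 7, 9, 6, 11].
  Check: interpolating c through the α_i gives m(x) = 5 + 12·x (degree < 2) with m(α_i) = c_i for every i, so c is indeed a codeword.


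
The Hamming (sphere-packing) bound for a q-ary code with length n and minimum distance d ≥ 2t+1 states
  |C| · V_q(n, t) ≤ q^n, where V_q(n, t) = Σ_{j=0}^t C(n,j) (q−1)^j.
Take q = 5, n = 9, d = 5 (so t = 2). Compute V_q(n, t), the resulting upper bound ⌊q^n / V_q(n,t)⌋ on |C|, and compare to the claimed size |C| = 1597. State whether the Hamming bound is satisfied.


V_q(n, t) = 613, q^n = 1953125, Hamming bound = 3186, |C| = 1597 ≤ bound (satisfied).

Step 1: Compute V_q(n, t) = Σ_{j=0}^2 C(n, j) (q−1)^j.
  j = 0: C(9,0)·(4)^0 = 1·1 = 1.
  j = 1: C(9,1)·(4)^1 = 9·4 = 36.
  j = 2: C(9,2)·(4)^2 = 36·16 = 576.
  V_q(n, t) = 1 + 36 + 576 = 613.
Step 2: q^n = 5^9 = 1953125.
Step 3: Hamming bound ⌊q^n / V_q(n,t)⌋ = ⌊1953125/613⌋ = 3186.
Step 4: Compare |C| = 1597 to 3186: satisfied.
The claimed |C| lies below the Hamming bound.


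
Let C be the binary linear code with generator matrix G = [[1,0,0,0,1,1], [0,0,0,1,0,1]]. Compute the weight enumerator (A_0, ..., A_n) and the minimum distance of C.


Weight distribution: A_0 = 1, A_2 = 1, A_3 = 2. Minimum distance d = 2.

Enumerate all 2^2 = 4 messages m ∈ F_2^2.
For each, compute codeword c = mG in F_2^6, then tally its weight.
  m = 00 → c = 000000, weight = 0.
  m = 10 → c = 100011, weight = 3.
  m = 01 → c = 000101, weight = 2.
  m = 11 → c = 100110, weight = 3.
Tally weights:
  weight 0: 1 codewords.
  weight 2: 1 codewords.
  weight 3: 2 codewords.
Minimum distance d = smallest w > 0 with A_w > 0 = 2.
Sanity: Σ A_w = 4 = 2^2 = 4 ✓.


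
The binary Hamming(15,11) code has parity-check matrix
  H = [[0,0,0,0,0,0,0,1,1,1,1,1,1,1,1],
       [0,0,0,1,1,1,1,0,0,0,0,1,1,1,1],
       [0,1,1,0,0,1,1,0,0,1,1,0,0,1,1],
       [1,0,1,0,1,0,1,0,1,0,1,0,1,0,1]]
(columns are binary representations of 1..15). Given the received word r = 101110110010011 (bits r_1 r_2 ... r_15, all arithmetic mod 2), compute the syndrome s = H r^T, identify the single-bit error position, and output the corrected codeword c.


s = (0, 1, 1, 0)^T, error position = 6, corrected codeword c = 101111110010011

Compute s = H r^T mod 2 one row at a time:
  s_1 = 1 + 0 + 0 + 1 + 0 + 0 + 1 + 1 = 4 ≡ 0 (mod 2).
  s_2 = 1 + 1 + 0 + 1 + 0 + 0 + 1 + 1 = 5 ≡ 1 (mod 2).
  s_3 = 0 + 1 + 0 + 1 + 0 + 1 + 1 + 1 = 5 ≡ 1 (mod 2).
  s_4 = 1 + 1 + 1 + 1 + 0 + 1 + 0 + 1 = 6 ≡ 0 (mod 2).
s = (0, 1, 1, 0)^T — this equals column 6 of H (binary 0110), so error is at position 6.
Correct: flip bit 6 of r = 101110110010011 to get c = 101111110010011.


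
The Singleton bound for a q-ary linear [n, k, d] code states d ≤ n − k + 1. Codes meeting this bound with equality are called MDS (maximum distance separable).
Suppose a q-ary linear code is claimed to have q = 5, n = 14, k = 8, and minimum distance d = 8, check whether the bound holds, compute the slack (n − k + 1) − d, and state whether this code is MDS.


Singleton RHS = n − k + 1 = 7, slack = -1, bound violated (no such code; not MDS).

Singleton bound: d ≤ n − k + 1.
Here n = 14, k = 8, so n − k + 1 = 7.
Given d = 8, check d ≤ 7: NO.
Slack = (n − k + 1) − d = -1.
The slack is negative: d = 8 exceeds n − k + 1 = 7 by 1, so the Singleton bound is violated and no linear [14, 8, 8]_5 code can exist. In particular it is not MDS (MDS requires d = n − k + 1 exactly).
Description: the claimed parameters are [14, 8, 8]_5; such a code would be impossible (violates the Singleton bound).


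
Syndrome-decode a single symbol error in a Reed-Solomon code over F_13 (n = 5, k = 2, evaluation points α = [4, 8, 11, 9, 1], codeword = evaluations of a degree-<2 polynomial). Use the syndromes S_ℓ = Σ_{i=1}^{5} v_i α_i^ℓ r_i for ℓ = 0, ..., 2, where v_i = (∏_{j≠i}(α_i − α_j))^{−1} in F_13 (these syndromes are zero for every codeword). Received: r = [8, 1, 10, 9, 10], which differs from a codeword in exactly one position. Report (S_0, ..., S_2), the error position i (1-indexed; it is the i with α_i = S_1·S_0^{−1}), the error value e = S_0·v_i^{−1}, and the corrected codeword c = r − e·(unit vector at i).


S = (6, 1, 11), error at position 3, error magnitude e = 11, c = [8, 1, 12, 9, 10].

Step 1: column multipliers v_i = (∏_{j≠i}(α_i − α_j))^{−1} mod 13.
  i = 1 (α = 4): (4−8)(4−11)(4−9)(4−1) = (−4)·(−7)·(−5)·3 = −420 ≡ 9, so v_1 = 9^{−1} = 3 (mod 13).
  i = 2 (α = 8): (8−4)(8−11)(8−9)(8−1) = 4·(−3)·(−1)·7 = 84 ≡ 6, so v_2 = 6^{−1} = 11 (mod 13).
  i = 3 (α = 11): (11−4)(11−8)(11−9)(11−1) = 7·3·2·10 = 420 ≡ 4, so v_3 = 4^{−1} = 10 (mod 13).
  i = 4 (α = 9): (9−4)(9−8)(9−11)(9−1) = 5·1·(−2)·8 = −80 ≡ 11, so v_4 = 11^{−1} = 6 (mod 13).
  i = 5 (α = 1): (1−4)(1−8)(1−11)(1−9) = (−3)·(−7)·(−10)·(−8) = 1680 ≡ 3, so v_5 = 3^{−1} = 9 (mod 13).
  v = [3, 11, 10, 6, 9].
Step 2: syndromes of r = [8, 1, 10, 9, 10] (all sums mod 13).
  S_0 = Σ v_i r_i = 3·8 + 11·1 + 10·10 + 6·9 + 9·10 = 279 ≡ 6.
  S_1 = Σ v_i α_i r_i = 3·4·8 + 11·8·1 + 10·11·10 + 6·9·9 + 9·1·10 = 1860 ≡ 1.
  α_i^2 mod 13 = [3, 12, 4, 3, 1].
  S_2 = Σ v_i α_i^2 r_i = 3·3·8 + 11·12·1 + 10·4·10 + 6·3·9 + 9·1·10 = 856 ≡ 11.
  S = (6, 1, 11) ≠ 0, so r is not a codeword (an error is present).
Step 3: locate the error. For a single error e at position i, S_ℓ = v_i·e·α_i^ℓ, so α_err = S_1/S_0.
  S_0^{−1} = 6^{−1} = 11 (mod 13), so α_err = 1·11 = 11 ≡ 11 = α_3. Error position i = 3.
  Consistency check: S_2/S_1 = 11·1 = 11 ≡ 11 = α_err ✓ (single-error assumption holds).
Step 4: error magnitude e = S_0/v_3 = S_0·∏_{j≠3}(α_3 − α_j) = 6·4 = 24 ≡ 11 (mod 13).
Step 5: correct position 3: c_3 = r_3 − e = 10 − 11 ≡ 12 (mod 13). Hence c = [8, 1, 12, 9, 10].
  Check: interpolating c through the α_i gives m(x) = 2 + 8·x (degree < 2) with m(α_i) = c_i for every i, so c is indeed a codeword.


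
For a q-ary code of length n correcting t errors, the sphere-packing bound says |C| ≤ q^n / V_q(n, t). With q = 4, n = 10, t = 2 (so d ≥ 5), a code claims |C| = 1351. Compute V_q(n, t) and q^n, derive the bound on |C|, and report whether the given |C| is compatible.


V_q(n, t) = 436, q^n = 1048576, Hamming bound = 2404, |C| = 1351 ≤ bound (satisfied).

Step 1: Compute V_q(n, t) = Σ_{j=0}^2 C(n, j) (q−1)^j.
  j = 0: C(10,0)·(3)^0 = 1·1 = 1.
  j = 1: C(10,1)·(3)^1 = 10·3 = 30.
  j = 2: C(10,2)·(3)^2 = 45·9 = 405.
  V_q(n, t) = 1 + 30 + 405 = 436.
Step 2: q^n = 4^10 = 1048576.
Step 3: Hamming bound ⌊q^n / V_q(n,t)⌋ = ⌊1048576/436⌋ = 2404.
Step 4: Compare |C| = 1351 to 2404: satisfied.
The claimed |C| lies below the Hamming bound.
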